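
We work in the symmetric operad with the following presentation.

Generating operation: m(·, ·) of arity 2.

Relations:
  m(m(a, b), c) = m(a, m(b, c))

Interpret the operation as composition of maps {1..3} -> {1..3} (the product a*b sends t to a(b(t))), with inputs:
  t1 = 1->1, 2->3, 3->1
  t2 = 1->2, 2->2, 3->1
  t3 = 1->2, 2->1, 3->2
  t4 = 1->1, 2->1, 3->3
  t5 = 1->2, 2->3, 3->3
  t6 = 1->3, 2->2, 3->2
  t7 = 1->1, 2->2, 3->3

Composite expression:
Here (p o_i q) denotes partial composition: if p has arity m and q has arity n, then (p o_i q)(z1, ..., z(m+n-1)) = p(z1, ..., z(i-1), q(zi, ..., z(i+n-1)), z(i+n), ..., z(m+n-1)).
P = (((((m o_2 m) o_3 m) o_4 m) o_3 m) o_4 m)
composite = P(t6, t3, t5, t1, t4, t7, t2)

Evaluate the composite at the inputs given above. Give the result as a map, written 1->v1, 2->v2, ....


1->3, 2->3, 3->3

m(t1, t4) = 1->1, 2->1, 3->1
m(t5, m(t1, t4)) = 1->2, 2->2, 3->2
m(t7, t2) = 1->2, 2->2, 3->1
m(m(t5, m(t1, t4)), m(t7, t2)) = 1->2, 2->2, 3->2
m(t3, m(m(t5, m(t1, t4)), m(t7, t2))) = 1->1, 2->1, 3->1
m(t6, m(t3, m(m(t5, m(t1, t4)), m(t7, t2)))) = 1->3, 2->3, 3->3


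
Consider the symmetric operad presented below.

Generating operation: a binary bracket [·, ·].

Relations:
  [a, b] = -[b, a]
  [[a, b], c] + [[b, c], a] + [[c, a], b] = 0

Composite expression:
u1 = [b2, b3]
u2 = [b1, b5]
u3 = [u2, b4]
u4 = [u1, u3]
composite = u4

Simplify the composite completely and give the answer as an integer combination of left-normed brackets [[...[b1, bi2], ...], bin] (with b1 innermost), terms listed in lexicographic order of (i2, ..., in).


-[[[[b1, b5], b4], b2], b3] + [[[[b1, b5], b4], b3], b2]

Skip Jacobi rewriting: expand, keep b1-initial words, read off terms.
Composite bracket: [[b2, b3], [[b1, b5], b4]]
Under [a, b] = ab - ba we get 16 signed associative words (2^4 = 16).
Words beginning with b1 determine it all:
  word b1b5b4b2b3 has sign -1, contributing -[[[[b1, b5], b4], b2], b3]
  word b1b5b4b3b2 has sign +1, contributing +[[[[b1, b5], b4], b3], b2]


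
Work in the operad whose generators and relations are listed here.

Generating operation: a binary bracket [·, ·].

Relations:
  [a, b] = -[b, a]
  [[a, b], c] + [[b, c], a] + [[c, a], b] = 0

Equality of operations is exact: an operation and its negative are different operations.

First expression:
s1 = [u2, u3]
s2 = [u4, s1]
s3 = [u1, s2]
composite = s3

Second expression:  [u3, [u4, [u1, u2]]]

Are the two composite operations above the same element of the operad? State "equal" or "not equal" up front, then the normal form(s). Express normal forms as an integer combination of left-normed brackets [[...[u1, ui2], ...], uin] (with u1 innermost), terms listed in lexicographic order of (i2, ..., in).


not equal; first: -[[[u1, u2], u3], u4] + [[[u1, u3], u2], u4] + [[[u1, u4], u2], u3] - [[[u1, u4], u3], u2]; second: [[[u1, u2], u4], u3]

In normal form, the first expression is -[[[u1, u2], u3], u4] + [[[u1, u3], u2], u4] + [[[u1, u4], u2], u3] - [[[u1, u4], u3], u2]
In normal form, the second expression is [[[u1, u2], u4], u3]
No match — not equal.


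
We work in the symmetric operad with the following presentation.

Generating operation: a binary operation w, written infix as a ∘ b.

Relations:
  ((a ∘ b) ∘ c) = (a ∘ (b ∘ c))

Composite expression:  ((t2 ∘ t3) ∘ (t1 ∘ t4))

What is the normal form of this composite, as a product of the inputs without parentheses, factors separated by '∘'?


t2 ∘ t3 ∘ t1 ∘ t4

All parenthesizations of w agree; list the t-inputs left to right.
(t2 ∘ t3) linearizes to t2 ∘ t3
(t1 ∘ t4) linearizes to t1 ∘ t4
((t2 ∘ t3) ∘ (t1 ∘ t4)) linearizes to t2 ∘ t3 ∘ t1 ∘ t4


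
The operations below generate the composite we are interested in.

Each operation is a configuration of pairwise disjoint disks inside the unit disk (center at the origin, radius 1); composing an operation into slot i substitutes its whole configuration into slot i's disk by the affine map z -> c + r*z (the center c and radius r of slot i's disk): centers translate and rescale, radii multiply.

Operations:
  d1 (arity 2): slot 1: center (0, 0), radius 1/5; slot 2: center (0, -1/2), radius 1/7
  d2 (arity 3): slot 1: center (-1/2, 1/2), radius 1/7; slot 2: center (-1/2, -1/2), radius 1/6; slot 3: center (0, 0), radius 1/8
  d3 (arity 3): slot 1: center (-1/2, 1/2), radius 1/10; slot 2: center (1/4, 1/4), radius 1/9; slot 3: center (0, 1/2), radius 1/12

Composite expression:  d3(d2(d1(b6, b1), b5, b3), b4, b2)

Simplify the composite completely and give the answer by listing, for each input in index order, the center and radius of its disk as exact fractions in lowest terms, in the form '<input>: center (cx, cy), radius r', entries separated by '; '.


Nesting under d3 composes maps z -> c + r*z down each b-path.
tracing b6 down its 3-map path: center (-11/20, 11/20), radius 1/350
tracing b1 down its 3-map path: center (-11/20, 19/35), radius 1/490
tracing b5 down its 2-map path: center (-11/20, 9/20), radius 1/60
tracing b3 down its 2-map path: center (-1/2, 1/2), radius 1/80
tracing b4 down its 1-map path: center (1/4, 1/4), radius 1/9
tracing b2 down its 1-map path: center (0, 1/2), radius 1/12

b1: center (-11/20, 19/35), radius 1/490; b2: center (0, 1/2), radius 1/12; b3: center (-1/2, 1/2), radius 1/80; b4: center (1/4, 1/4), radius 1/9; b5: center (-11/20, 9/20), radius 1/60; b6: center (-11/20, 11/20), radius 1/350


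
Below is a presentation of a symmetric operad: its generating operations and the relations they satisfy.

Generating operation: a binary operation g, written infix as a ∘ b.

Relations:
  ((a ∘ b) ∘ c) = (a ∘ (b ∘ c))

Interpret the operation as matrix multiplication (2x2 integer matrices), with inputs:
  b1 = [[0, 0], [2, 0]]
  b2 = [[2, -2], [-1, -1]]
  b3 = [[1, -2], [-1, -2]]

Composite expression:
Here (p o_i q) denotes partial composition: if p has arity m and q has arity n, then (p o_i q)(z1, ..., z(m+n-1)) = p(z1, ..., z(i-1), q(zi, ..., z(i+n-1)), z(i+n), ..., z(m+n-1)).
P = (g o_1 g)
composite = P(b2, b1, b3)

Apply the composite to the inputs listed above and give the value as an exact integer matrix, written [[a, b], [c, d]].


[[-4, 8], [-2, 4]]

(b2 ∘ b1) = [[-4, 0], [-2, 0]]
((b2 ∘ b1) ∘ b3) = [[-4, 8], [-2, 4]]


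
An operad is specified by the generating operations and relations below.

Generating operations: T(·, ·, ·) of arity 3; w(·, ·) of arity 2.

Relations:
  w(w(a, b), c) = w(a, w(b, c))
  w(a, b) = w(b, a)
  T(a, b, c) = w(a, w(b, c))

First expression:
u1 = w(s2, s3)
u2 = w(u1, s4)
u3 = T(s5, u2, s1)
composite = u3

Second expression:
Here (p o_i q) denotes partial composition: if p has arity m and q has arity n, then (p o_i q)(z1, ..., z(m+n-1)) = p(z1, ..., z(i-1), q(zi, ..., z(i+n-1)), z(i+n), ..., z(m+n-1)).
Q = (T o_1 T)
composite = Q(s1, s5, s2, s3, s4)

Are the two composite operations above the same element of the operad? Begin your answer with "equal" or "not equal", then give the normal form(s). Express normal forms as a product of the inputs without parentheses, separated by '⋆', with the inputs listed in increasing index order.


Reducing the first expression gives s1 ⋆ s2 ⋆ s3 ⋆ s4 ⋆ s5
Reducing the second expression gives s1 ⋆ s2 ⋆ s3 ⋆ s4 ⋆ s5
Both agree, so they are equal.

equal; the common form is s1 ⋆ s2 ⋆ s3 ⋆ s4 ⋆ s5


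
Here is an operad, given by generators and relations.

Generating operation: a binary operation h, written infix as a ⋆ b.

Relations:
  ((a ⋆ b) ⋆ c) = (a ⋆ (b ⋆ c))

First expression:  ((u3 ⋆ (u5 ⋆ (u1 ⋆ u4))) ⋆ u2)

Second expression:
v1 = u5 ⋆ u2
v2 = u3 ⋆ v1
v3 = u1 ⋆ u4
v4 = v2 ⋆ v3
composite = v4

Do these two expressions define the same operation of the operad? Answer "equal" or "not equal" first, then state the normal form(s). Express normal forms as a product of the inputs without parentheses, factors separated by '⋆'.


In normal form, the first expression is u3 ⋆ u5 ⋆ u1 ⋆ u4 ⋆ u2
In normal form, the second expression is u3 ⋆ u5 ⋆ u2 ⋆ u1 ⋆ u4
Different reductions; not equal.

not equal; first: u3 ⋆ u5 ⋆ u1 ⋆ u4 ⋆ u2; second: u3 ⋆ u5 ⋆ u2 ⋆ u1 ⋆ u4


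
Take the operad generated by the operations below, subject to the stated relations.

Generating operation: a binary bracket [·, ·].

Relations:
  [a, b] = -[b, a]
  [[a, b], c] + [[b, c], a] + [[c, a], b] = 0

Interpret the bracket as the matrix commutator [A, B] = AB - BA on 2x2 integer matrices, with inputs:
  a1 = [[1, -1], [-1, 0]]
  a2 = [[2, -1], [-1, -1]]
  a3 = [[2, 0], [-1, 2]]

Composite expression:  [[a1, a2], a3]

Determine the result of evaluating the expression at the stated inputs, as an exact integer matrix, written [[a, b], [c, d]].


[[-2, 0], [0, 2]]

[a1, a2] = [[0, 2], [-2, 0]]
[[a1, a2], a3] = [[-2, 0], [0, 2]]


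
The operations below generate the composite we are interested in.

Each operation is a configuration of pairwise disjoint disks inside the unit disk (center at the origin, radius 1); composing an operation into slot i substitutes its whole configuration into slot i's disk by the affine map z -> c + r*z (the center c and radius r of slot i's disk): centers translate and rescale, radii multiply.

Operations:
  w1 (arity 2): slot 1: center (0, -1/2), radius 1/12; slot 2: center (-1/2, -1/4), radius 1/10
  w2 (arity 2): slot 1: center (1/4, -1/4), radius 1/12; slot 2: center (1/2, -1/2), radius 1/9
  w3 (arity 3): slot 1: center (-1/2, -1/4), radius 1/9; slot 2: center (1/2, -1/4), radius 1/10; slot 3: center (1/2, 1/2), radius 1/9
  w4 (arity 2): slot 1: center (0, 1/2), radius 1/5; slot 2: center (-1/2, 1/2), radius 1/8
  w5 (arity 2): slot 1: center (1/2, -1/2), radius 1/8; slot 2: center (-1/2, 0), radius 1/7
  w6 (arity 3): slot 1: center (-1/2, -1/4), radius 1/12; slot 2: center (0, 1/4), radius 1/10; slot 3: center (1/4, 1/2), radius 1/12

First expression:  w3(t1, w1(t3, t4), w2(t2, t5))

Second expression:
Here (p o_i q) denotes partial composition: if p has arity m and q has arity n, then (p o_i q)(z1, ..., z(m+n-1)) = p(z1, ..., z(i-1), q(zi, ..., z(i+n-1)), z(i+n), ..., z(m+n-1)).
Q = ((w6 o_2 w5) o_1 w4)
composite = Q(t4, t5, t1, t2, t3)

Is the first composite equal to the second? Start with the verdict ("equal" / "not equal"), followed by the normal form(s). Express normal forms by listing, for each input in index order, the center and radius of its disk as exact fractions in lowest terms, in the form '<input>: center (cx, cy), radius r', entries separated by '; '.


not equal — first t1: center (-1/2, -1/4), radius 1/9; t2: center (19/36, 17/36), radius 1/108; t3: center (1/2, -3/10), radius 1/120; t4: center (9/20, -11/40), radius 1/100; t5: center (5/9, 4/9), radius 1/81, second t1: center (1/20, 1/5), radius 1/80; t2: center (-1/20, 1/4), radius 1/70; t3: center (1/4, 1/2), radius 1/12; t4: center (-1/2, -5/24), radius 1/60; t5: center (-13/24, -5/24), radius 1/96

Normal form of the first expression: t1: center (-1/2, -1/4), radius 1/9; t2: center (19/36, 17/36), radius 1/108; t3: center (1/2, -3/10), radius 1/120; t4: center (9/20, -11/40), radius 1/100; t5: center (5/9, 4/9), radius 1/81
Normal form of the second expression: t1: center (1/20, 1/5), radius 1/80; t2: center (-1/20, 1/4), radius 1/70; t3: center (1/4, 1/2), radius 1/12; t4: center (-1/2, -5/24), radius 1/60; t5: center (-13/24, -5/24), radius 1/96
No match — not equal.


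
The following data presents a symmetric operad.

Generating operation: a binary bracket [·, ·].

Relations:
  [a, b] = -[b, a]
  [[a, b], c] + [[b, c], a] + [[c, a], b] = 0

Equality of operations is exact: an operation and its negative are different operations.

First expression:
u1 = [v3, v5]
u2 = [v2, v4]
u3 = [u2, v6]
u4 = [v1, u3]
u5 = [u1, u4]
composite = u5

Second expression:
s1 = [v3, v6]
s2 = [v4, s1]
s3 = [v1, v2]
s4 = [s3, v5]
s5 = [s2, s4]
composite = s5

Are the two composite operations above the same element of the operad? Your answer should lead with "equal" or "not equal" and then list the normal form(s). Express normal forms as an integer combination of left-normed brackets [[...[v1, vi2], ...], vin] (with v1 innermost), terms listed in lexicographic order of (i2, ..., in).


not equal: they reduce to -[[[[[v1, v2], v4], v6], v3], v5] + [[[[[v1, v2], v4], v6], v5], v3] + [[[[[v1, v4], v2], v6], v3], v5] - [[[[[v1, v4], v2], v6], v5], v3] + [[[[[v1, v6], v2], v4], v3], v5] - [[[[[v1, v6], v2], v4], v5], v3] - [[[[[v1, v6], v4], v2], v3], v5] + [[[[[v1, v6], v4], v2], v5], v3] and [[[[[v1, v2], v5], v3], v6], v4] - [[[[[v1, v2], v5], v4], v3], v6] + [[[[[v1, v2], v5], v4], v6], v3] - [[[[[v1, v2], v5], v6], v3], v4]

The first expression reduces to -[[[[[v1, v2], v4], v6], v3], v5] + [[[[[v1, v2], v4], v6], v5], v3] + [[[[[v1, v4], v2], v6], v3], v5] - [[[[[v1, v4], v2], v6], v5], v3] + [[[[[v1, v6], v2], v4], v3], v5] - [[[[[v1, v6], v2], v4], v5], v3] - [[[[[v1, v6], v4], v2], v3], v5] + [[[[[v1, v6], v4], v2], v5], v3]
The second expression reduces to [[[[[v1, v2], v5], v3], v6], v4] - [[[[[v1, v2], v5], v4], v3], v6] + [[[[[v1, v2], v5], v4], v6], v3] - [[[[[v1, v2], v5], v6], v3], v4]
The normal forms differ: not equal.


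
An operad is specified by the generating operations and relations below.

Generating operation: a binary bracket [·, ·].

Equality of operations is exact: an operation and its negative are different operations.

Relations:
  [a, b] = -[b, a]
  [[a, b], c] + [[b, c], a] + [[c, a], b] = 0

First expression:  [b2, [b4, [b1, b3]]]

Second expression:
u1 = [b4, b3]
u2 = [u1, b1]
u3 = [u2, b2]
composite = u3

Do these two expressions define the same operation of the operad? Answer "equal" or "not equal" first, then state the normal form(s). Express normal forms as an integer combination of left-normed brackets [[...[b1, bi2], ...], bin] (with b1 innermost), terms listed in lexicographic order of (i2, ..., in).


not equal; the first gives [[[b1, b3], b4], b2] and the second [[[b1, b3], b4], b2] - [[[b1, b4], b3], b2]

In normal form, the first expression is [[[b1, b3], b4], b2]
In normal form, the second expression is [[[b1, b3], b4], b2] - [[[b1, b4], b3], b2]
Distinct normal forms: not equal.


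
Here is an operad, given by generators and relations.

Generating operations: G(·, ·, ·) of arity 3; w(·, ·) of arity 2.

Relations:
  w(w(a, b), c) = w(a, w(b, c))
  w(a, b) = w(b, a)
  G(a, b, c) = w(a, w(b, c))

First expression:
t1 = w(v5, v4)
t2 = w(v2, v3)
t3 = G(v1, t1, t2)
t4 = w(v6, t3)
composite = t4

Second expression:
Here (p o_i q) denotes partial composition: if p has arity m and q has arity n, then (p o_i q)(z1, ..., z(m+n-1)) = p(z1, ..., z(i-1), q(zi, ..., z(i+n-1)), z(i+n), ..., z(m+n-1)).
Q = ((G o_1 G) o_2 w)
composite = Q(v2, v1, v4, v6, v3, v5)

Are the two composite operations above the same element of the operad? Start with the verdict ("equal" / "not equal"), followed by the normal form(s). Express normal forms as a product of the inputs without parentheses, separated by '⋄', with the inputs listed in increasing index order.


equal — both sides give v1 ⋄ v2 ⋄ v3 ⋄ v4 ⋄ v5 ⋄ v6


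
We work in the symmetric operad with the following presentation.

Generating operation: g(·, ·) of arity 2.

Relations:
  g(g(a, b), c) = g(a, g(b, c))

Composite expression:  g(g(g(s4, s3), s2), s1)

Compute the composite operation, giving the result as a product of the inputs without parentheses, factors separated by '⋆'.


s4 ⋆ s3 ⋆ s2 ⋆ s1

Key point: g is associative — brackets drop, the s-order remains.
g(s4, s3) spells out as s4 ⋆ s3
g(g(s4, s3), s2) spells out as s4 ⋆ s3 ⋆ s2
g(g(g(s4, s3), s2), s1) spells out as s4 ⋆ s3 ⋆ s2 ⋆ s1


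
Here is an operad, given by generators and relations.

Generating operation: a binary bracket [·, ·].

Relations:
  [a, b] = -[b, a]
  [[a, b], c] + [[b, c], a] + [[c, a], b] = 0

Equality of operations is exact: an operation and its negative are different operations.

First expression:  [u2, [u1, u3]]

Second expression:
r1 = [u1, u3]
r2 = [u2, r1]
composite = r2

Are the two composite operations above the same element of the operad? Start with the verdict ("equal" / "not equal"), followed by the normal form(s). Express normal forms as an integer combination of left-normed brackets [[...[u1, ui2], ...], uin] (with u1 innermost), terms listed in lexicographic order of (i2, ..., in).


equal: each reduces to -[[u1, u3], u2]

The first expression, normalized: -[[u1, u3], u2]
The second expression, normalized: -[[u1, u3], u2]
The normal forms match — equal.


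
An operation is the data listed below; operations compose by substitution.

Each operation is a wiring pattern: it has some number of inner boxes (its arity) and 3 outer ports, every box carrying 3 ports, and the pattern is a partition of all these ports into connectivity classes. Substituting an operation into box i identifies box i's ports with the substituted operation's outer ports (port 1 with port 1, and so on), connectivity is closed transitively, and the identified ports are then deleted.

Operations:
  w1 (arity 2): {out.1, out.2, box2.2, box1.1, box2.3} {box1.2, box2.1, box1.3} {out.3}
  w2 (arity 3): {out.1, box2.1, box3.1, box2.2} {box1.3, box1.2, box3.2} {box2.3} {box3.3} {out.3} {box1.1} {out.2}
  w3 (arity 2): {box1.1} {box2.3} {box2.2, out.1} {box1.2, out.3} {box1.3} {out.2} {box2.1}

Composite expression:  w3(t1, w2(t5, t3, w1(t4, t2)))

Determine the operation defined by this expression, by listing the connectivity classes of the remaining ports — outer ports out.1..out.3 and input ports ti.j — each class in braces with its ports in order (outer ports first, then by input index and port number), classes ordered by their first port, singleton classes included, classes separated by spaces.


{out.1} {out.2} {out.3, t1.2} {t1.1} {t1.3} {t2.1, t4.2, t4.3} {t2.2, t2.3, t3.1, t3.2, t4.1, t5.2, t5.3} {t3.3} {t5.1}

Connectivity passes through glued w3-boundaries; trace each wire chain.
w1 over (t4, t2) gives {out.1, out.2, t2.2, t2.3, t4.1} {out.3} {t2.1, t4.2, t4.3}, out.j being that stage's outer ports
w2 over (t5, t3, t4, t2) gives {out.1, t2.2, t2.3, t3.1, t3.2, t4.1, t5.2, t5.3} {out.2} {out.3} {t2.1, t4.2, t4.3} {t3.3} {t5.1}, out.j being that stage's outer ports
w3 over (t1, t5, t3, t4, t2) gives {out.1} {out.2} {out.3, t1.2} {t1.1} {t1.3} {t2.1, t4.2, t4.3} {t2.2, t2.3, t3.1, t3.2, t4.1, t5.2, t5.3} {t3.3} {t5.1}, out.j being that stage's outer ports


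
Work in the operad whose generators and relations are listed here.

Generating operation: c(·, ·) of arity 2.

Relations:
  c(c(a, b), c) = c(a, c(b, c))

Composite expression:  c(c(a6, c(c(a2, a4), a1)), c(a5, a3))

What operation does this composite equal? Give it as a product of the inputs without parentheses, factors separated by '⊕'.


a6 ⊕ a2 ⊕ a4 ⊕ a1 ⊕ a5 ⊕ a3

Key point: c is associative — brackets drop, the a-order remains.
c(a2, a4) reduces to a2 ⊕ a4
c(c(a2, a4), a1) reduces to a2 ⊕ a4 ⊕ a1
c(a6, c(c(a2, a4), a1)) reduces to a6 ⊕ a2 ⊕ a4 ⊕ a1
c(a5, a3) reduces to a5 ⊕ a3
c(c(a6, c(c(a2, a4), a1)), c(a5, a3)) reduces to a6 ⊕ a2 ⊕ a4 ⊕ a1 ⊕ a5 ⊕ a3


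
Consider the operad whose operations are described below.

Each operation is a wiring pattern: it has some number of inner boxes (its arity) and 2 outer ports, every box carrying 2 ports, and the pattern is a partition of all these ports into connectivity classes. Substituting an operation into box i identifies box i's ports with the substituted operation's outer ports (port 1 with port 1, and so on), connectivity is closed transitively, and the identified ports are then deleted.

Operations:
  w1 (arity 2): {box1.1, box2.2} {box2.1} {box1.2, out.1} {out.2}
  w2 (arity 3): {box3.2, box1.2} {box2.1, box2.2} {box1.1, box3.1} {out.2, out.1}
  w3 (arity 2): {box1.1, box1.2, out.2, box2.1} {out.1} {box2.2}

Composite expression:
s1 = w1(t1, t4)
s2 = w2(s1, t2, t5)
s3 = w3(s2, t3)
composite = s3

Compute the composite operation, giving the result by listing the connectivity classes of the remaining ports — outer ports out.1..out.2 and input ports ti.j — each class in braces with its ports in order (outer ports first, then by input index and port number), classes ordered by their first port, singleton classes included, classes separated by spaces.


{out.1} {out.2, t3.1} {t1.1, t4.2} {t1.2, t5.1} {t2.1, t2.2} {t3.2} {t4.1} {t5.2}

Two ports join when wires chain via w3-identified ports.
after w1, the pattern on (t1, t4) reads {out.1, t1.2} {out.2} {t1.1, t4.2} {t4.1} (out.j = its outer ports)
after w2, the pattern on (t1, t4, t2, t5) reads {out.1, out.2} {t1.1, t4.2} {t1.2, t5.1} {t2.1, t2.2} {t4.1} {t5.2} (out.j = its outer ports)
after w3, the pattern on (t1, t4, t2, t5, t3) reads {out.1} {out.2, t3.1} {t1.1, t4.2} {t1.2, t5.1} {t2.1, t2.2} {t3.2} {t4.1} {t5.2} (out.j = its outer ports)


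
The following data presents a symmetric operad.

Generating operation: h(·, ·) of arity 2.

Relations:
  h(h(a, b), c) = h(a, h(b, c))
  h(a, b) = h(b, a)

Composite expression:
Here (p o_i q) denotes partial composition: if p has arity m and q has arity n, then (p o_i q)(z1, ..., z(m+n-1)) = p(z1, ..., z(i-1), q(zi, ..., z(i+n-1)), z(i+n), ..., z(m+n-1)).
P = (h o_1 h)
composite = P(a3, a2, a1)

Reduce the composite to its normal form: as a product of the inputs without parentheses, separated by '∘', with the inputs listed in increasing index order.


a1 ∘ a2 ∘ a3

Both nesting and order wash out for h; what remains is which a's occur.
h(a3, a2) reduces to a3 ∘ a2
h(h(a3, a2), a1) reduces to a3 ∘ a2 ∘ a1
putting the inputs in ascending order: a1 ∘ a2 ∘ a3


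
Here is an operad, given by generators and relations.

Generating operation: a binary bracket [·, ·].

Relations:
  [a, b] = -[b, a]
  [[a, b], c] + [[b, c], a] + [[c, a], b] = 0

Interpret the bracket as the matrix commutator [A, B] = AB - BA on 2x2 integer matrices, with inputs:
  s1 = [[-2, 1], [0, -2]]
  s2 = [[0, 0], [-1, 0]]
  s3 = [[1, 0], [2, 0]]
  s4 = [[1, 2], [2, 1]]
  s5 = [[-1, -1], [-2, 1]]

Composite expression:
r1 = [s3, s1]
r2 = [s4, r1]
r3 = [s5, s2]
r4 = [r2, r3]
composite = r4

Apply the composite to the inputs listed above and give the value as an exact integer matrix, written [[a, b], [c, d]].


[[-16, -16], [-24, 16]]

[s3, s1] = [[-2, 1], [0, 2]]
[s4, [s3, s1]] = [[-2, 8], [-8, 2]]
[s5, s2] = [[1, 0], [-2, -1]]
[[s4, [s3, s1]], [s5, s2]] = [[-16, -16], [-24, 16]]


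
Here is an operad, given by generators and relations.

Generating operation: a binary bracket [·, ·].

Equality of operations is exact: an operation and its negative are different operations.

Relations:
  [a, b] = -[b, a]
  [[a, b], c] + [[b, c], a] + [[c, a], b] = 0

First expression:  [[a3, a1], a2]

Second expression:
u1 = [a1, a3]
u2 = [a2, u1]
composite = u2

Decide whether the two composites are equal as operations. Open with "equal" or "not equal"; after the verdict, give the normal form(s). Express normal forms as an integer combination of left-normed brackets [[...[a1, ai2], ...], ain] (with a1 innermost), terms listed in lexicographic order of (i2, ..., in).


equal — both sides give -[[a1, a3], a2]

Normal form of the first expression: -[[a1, a3], a2]
Normal form of the second expression: -[[a1, a3], a2]
The forms coincide; equal.


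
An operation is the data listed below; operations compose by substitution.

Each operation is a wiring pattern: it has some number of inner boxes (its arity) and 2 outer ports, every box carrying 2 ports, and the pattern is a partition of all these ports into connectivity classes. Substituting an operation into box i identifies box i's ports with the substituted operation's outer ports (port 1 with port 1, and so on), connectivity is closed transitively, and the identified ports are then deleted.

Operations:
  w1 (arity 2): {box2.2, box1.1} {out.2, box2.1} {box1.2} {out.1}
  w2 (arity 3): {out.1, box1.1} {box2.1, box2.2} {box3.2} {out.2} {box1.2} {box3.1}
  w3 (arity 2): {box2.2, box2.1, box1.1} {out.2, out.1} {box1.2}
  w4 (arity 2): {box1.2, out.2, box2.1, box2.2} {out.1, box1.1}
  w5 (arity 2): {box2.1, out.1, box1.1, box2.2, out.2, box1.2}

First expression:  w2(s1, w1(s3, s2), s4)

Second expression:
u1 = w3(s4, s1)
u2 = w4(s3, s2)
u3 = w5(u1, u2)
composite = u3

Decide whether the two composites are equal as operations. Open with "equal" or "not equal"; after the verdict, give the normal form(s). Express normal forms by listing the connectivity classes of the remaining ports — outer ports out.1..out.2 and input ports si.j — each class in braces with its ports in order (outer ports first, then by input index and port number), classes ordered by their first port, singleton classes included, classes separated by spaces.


not equal; the first gives {out.1, s1.1} {out.2} {s1.2} {s2.1} {s2.2, s3.1} {s3.2} {s4.1} {s4.2} and the second {out.1, out.2, s2.1, s2.2, s3.1, s3.2} {s1.1, s1.2, s4.1} {s4.2}


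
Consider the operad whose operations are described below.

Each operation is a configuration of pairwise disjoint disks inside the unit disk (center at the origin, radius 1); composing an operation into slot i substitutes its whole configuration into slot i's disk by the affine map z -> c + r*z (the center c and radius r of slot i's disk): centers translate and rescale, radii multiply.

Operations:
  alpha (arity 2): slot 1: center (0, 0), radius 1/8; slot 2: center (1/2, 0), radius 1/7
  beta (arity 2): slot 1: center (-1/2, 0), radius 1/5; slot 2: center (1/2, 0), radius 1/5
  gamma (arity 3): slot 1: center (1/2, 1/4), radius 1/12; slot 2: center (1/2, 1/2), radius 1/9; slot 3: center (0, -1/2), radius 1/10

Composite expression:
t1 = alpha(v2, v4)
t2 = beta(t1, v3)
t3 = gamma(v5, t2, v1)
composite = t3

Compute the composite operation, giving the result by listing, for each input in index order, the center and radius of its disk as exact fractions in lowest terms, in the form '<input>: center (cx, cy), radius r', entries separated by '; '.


v1: center (0, -1/2), radius 1/10; v2: center (4/9, 1/2), radius 1/360; v3: center (5/9, 1/2), radius 1/45; v4: center (41/90, 1/2), radius 1/315; v5: center (1/2, 1/4), radius 1/12


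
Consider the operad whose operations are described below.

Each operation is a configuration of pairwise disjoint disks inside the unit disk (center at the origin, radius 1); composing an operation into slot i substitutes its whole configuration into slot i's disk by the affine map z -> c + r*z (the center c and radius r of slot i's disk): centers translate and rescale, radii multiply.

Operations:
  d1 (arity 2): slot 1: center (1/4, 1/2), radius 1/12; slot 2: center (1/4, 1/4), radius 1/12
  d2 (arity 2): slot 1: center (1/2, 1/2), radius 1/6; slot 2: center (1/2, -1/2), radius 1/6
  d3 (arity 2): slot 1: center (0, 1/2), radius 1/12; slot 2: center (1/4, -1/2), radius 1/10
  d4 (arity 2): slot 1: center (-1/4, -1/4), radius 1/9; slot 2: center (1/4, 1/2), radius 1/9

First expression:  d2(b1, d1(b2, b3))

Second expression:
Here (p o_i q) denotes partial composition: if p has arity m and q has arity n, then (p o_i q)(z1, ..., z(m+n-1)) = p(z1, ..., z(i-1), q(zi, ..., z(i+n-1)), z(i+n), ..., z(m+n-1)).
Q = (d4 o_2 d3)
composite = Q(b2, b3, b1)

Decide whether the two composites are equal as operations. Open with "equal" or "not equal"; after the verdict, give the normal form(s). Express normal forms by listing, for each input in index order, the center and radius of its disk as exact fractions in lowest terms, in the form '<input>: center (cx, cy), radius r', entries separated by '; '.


not equal: they reduce to b1: center (1/2, 1/2), radius 1/6; b2: center (13/24, -5/12), radius 1/72; b3: center (13/24, -11/24), radius 1/72 and b1: center (5/18, 4/9), radius 1/90; b2: center (-1/4, -1/4), radius 1/9; b3: center (1/4, 5/9), radius 1/108


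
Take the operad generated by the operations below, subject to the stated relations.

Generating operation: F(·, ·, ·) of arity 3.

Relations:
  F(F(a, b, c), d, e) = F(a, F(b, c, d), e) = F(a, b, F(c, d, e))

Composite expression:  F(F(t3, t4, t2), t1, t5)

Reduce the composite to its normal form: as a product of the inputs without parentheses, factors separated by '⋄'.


t3 ⋄ t4 ⋄ t2 ⋄ t1 ⋄ t5

The F-tree's shape is irrelevant; the t-reading-order decides.
F(t3, t4, t2) spells out as t3 ⋄ t4 ⋄ t2
F(F(t3, t4, t2), t1, t5) spells out as t3 ⋄ t4 ⋄ t2 ⋄ t1 ⋄ t5


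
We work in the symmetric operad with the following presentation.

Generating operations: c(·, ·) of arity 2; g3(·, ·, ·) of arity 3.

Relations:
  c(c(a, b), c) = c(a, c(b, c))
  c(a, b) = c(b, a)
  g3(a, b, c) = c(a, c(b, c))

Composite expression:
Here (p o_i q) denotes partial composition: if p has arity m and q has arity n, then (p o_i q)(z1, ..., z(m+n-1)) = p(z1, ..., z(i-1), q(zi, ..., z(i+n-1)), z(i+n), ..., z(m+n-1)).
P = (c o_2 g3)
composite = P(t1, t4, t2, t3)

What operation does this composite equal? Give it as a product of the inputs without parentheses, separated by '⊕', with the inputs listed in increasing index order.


t1 ⊕ t2 ⊕ t3 ⊕ t4

Any arrangement under c is one operation, so sort the t-inputs.
g3(t4, t2, t3) flattens to t4 ⊕ t2 ⊕ t3
c(t1, g3(t4, t2, t3)) flattens to t1 ⊕ t4 ⊕ t2 ⊕ t3
putting the inputs in ascending order: t1 ⊕ t2 ⊕ t3 ⊕ t4


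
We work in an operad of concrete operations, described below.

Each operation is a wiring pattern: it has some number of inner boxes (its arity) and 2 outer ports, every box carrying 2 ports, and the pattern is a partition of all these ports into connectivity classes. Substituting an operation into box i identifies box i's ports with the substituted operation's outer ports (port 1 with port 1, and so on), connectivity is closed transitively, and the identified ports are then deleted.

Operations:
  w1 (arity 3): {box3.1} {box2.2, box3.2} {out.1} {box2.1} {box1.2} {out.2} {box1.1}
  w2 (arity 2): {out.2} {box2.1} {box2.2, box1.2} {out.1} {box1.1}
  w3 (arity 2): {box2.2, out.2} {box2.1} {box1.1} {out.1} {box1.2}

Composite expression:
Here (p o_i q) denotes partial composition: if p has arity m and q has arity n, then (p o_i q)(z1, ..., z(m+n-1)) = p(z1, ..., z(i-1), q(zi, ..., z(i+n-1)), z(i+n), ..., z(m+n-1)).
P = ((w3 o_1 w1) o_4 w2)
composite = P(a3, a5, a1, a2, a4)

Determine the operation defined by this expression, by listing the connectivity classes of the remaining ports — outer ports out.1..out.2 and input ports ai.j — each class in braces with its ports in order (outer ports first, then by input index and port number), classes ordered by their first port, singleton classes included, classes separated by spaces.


{out.1} {out.2} {a1.1} {a1.2, a5.2} {a2.1} {a2.2, a4.2} {a3.1} {a3.2} {a4.1} {a5.1}

Reachability decides: close wires over w3-identified ports.
composing w1 on (a3, a5, a1), with out.j its own outer ports: {out.1} {out.2} {a1.1} {a1.2, a5.2} {a3.1} {a3.2} {a5.1}
composing w2 on (a2, a4), with out.j its own outer ports: {out.1} {out.2} {a2.1} {a2.2, a4.2} {a4.1}
composing w3 on (a3, a5, a1, a2, a4), with out.j its own outer ports: {out.1} {out.2} {a1.1} {a1.2, a5.2} {a2.1} {a2.2, a4.2} {a3.1} {a3.2} {a4.1} {a5.1}


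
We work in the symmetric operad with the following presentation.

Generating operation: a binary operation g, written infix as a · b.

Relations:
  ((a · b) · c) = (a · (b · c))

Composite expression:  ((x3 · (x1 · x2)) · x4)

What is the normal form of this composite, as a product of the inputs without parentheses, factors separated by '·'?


Associativity of g dissolves the nesting; only the x-input order survives.
(x1 · x2) unparenthesizes to x1 · x2
(x3 · (x1 · x2)) unparenthesizes to x3 · x1 · x2
((x3 · (x1 · x2)) · x4) unparenthesizes to x3 · x1 · x2 · x4

x3 · x1 · x2 · x4


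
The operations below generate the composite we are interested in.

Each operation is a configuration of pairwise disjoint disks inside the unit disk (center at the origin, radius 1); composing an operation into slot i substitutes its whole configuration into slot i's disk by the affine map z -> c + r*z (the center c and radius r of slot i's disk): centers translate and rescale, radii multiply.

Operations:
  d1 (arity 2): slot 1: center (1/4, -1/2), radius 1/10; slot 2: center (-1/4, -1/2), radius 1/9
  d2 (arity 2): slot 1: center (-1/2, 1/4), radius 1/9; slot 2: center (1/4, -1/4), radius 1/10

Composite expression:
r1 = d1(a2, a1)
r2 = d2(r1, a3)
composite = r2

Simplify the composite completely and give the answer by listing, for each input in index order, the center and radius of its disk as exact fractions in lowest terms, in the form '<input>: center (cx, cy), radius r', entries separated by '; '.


a1: center (-19/36, 7/36), radius 1/81; a2: center (-17/36, 7/36), radius 1/90; a3: center (1/4, -1/4), radius 1/10

Follow each a-input down from d2: c' goes to c + r*c', radius to r*r'.
input a2: applying the 2 nested substitutions gives center (-17/36, 7/36), radius 1/90
input a1: applying the 2 nested substitutions gives center (-19/36, 7/36), radius 1/81
input a3: applying the 1 nested substitution gives center (1/4, -1/4), radius 1/10


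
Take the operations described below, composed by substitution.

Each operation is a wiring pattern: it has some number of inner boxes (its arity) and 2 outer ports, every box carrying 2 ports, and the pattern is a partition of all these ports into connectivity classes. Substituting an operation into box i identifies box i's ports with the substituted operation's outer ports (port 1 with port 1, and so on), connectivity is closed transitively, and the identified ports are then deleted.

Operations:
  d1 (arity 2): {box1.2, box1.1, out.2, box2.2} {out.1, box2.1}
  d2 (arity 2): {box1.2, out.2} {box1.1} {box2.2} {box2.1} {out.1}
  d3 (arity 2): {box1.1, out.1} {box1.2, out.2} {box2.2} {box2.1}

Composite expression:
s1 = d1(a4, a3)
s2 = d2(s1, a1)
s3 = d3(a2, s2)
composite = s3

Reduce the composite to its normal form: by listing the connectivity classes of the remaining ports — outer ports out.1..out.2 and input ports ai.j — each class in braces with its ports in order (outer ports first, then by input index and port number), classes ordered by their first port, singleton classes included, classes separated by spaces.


{out.1, a2.1} {out.2, a2.2} {a1.1} {a1.2} {a3.1} {a3.2, a4.1, a4.2}

Two ports join when wires chain via d3-identified ports.
the subtree at d1 composes to {out.1, a3.1} {out.2, a3.2, a4.1, a4.2} on (a4, a3); out.j = own outer ports
the subtree at d2 composes to {out.1} {out.2, a3.2, a4.1, a4.2} {a1.1} {a1.2} {a3.1} on (a4, a3, a1); out.j = own outer ports
the subtree at d3 composes to {out.1, a2.1} {out.2, a2.2} {a1.1} {a1.2} {a3.1} {a3.2, a4.1, a4.2} on (a2, a4, a3, a1); out.j = own outer ports


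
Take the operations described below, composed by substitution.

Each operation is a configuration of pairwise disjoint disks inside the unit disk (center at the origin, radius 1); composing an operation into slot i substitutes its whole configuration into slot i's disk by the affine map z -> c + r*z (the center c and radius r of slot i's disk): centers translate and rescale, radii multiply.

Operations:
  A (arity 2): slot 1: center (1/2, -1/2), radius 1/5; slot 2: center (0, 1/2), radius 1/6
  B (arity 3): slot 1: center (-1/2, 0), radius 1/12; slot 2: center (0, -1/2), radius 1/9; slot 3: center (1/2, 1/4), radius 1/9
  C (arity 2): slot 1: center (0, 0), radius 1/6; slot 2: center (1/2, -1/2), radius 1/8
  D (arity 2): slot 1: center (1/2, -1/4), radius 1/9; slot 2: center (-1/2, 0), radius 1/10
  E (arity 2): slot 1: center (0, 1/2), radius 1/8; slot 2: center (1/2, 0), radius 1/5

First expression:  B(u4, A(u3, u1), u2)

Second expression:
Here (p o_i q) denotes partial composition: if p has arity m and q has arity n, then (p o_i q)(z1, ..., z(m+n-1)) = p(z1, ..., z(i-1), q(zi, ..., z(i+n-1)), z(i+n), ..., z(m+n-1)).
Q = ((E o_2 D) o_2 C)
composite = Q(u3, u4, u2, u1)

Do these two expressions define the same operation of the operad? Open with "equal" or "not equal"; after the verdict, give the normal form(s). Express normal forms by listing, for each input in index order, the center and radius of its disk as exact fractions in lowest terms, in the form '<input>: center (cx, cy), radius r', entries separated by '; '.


not equal: they reduce to u1: center (0, -4/9), radius 1/54; u2: center (1/2, 1/4), radius 1/9; u3: center (1/18, -5/9), radius 1/45; u4: center (-1/2, 0), radius 1/12 and u1: center (2/5, 0), radius 1/50; u2: center (11/18, -11/180), radius 1/360; u3: center (0, 1/2), radius 1/8; u4: center (3/5, -1/20), radius 1/270

In normal form, the first expression is u1: center (0, -4/9), radius 1/54; u2: center (1/2, 1/4), radius 1/9; u3: center (1/18, -5/9), radius 1/45; u4: center (-1/2, 0), radius 1/12
In normal form, the second expression is u1: center (2/5, 0), radius 1/50; u2: center (11/18, -11/180), radius 1/360; u3: center (0, 1/2), radius 1/8; u4: center (3/5, -1/20), radius 1/270
No match — not equal.


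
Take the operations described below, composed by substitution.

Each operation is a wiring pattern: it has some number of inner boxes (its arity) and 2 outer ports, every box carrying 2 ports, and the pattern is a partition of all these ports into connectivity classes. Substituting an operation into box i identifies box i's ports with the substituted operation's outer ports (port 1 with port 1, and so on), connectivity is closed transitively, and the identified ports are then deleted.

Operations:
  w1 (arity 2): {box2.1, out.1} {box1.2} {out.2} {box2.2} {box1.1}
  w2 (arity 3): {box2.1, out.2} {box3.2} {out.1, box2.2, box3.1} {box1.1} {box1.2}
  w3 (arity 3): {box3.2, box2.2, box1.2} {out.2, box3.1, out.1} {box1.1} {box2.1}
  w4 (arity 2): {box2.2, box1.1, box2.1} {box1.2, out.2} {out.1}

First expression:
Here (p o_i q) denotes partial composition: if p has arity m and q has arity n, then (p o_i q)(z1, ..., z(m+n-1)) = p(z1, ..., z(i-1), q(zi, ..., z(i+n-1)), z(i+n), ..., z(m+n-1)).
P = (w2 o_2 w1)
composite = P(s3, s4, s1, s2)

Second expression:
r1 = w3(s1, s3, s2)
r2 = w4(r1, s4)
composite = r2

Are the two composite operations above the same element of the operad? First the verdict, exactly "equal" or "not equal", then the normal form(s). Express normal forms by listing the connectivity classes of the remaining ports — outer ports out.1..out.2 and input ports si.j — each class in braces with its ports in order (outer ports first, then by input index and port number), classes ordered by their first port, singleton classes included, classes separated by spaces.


not equal; first: {out.1, s2.1} {out.2, s1.1} {s1.2} {s2.2} {s3.1} {s3.2} {s4.1} {s4.2}; second: {out.1} {out.2, s2.1, s4.1, s4.2} {s1.1} {s1.2, s2.2, s3.2} {s3.1}


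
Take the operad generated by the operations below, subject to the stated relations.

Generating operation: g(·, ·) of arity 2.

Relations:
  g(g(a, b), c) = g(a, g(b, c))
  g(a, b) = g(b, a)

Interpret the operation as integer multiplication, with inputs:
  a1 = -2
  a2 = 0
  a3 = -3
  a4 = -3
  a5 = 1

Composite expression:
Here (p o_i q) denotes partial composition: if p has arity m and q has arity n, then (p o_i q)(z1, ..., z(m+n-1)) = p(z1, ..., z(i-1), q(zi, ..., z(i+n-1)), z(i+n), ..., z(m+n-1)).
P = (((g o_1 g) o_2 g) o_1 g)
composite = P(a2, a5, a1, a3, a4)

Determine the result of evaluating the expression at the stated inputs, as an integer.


0

g(a2, a5) = 0
g(a1, a3) = 6
g(g(a2, a5), g(a1, a3)) = 0
g(g(g(a2, a5), g(a1, a3)), a4) = 0


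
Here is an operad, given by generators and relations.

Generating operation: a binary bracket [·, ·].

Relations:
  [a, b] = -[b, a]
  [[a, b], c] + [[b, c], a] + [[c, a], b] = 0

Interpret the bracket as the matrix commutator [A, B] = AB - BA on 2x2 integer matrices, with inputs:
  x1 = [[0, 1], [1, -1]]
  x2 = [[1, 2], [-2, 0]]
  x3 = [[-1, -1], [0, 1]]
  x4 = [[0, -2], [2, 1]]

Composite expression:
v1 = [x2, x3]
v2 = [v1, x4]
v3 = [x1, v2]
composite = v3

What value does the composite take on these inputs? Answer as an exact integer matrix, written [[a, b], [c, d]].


[x2, x3] = [[-2, 3], [4, 2]]
[[x2, x3], x4] = [[14, 11], [4, -14]]
[x1, [[x2, x3], x4]] = [[-7, -17], [24, 7]]

[[-7, -17], [24, 7]]
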